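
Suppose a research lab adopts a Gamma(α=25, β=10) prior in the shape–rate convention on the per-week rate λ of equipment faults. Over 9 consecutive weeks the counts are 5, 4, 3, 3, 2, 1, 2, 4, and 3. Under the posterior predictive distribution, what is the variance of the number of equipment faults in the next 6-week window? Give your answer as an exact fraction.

7800/361

Total count: 5 + 4 + 3 + 3 + 2 + 1 + 2 + 4 + 3 = 27.
Total exposure: 9 weeks.
Conjugate update: add total count to the shape and total exposure to the rate, giving Gamma(52, 19).
The posterior predictive for a window of length T is Negative Binomial with variance T·α'·(β'+T)/β'² = 6·52·25/361 = 7800/361.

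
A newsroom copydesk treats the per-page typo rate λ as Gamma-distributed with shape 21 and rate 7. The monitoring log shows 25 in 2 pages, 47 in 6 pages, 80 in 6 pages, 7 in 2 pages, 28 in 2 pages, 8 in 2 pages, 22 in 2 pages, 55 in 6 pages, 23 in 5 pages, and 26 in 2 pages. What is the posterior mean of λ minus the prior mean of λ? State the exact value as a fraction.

36/7

Total count: 25 + 47 + 80 + 7 + 28 + 8 + 22 + 55 + 23 + 26 = 321.
Total exposure: 2 + 6 + 6 + 2 + 2 + 2 + 2 + 6 + 5 + 2 = 35 pages.
Conjugate update: add total count to the shape and total exposure to the rate, giving Gamma(342, 42).
Posterior mean = 342/42 = 57/7; prior mean = 21/7 = 3. Difference = 57/7 − 3 = 36/7.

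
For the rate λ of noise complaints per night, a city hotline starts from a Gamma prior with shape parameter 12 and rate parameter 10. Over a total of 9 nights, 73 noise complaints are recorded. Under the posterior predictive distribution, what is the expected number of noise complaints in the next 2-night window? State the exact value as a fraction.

Total count 73 over total exposure 9 nights.
Posterior: α' = 12 + 73 = 85, β' = 10 + 9 = 19.
Predictive mean over a 2-night window = T·E[λ|data] = 2·85/19 = 170/19.

170/19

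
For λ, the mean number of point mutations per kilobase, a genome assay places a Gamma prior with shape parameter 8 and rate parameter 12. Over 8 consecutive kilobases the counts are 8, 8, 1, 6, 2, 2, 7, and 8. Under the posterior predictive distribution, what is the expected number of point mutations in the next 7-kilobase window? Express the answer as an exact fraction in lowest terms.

35/2

Total count: 8 + 8 + 1 + 6 + 2 + 2 + 7 + 8 = 42.
Total exposure: 8 kilobases.
Gamma(α, β) with Poisson data over total exposure Σt gives posterior Gamma(α+Σx, β+Σt) = Gamma(50, 20).
Predictive mean over a 7-kilobase window = T·E[λ|data] = 7·50/20 = 35/2.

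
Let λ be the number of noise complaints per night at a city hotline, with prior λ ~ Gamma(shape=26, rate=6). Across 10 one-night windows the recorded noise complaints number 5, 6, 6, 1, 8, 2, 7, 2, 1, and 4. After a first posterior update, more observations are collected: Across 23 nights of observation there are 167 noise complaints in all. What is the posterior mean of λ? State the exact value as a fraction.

235/39

Total count: 5 + 6 + 6 + 1 + 8 + 2 + 7 + 2 + 1 + 4 = 42.
Total exposure: 10 nights.
After the first batch: Gamma(26 + 42, 6 + 10) = Gamma(68, 16).
Total count 167 over total exposure 23 nights.
After the second batch: Gamma(68 + 167, 16 + 23) = Gamma(235, 39).
Posterior mean = α'/β' = 235/39.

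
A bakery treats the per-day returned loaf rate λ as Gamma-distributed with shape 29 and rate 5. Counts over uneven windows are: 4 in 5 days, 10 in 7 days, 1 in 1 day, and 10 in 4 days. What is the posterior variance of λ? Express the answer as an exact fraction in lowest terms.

27/242

Total count: 4 + 10 + 1 + 10 = 25.
Total exposure: 5 + 7 + 1 + 4 = 17 days.
Gamma(α, β) with Poisson data over total exposure Σt gives posterior Gamma(α+Σx, β+Σt) = Gamma(54, 22).
Posterior variance = α'/β'² = 54/484 = 27/242.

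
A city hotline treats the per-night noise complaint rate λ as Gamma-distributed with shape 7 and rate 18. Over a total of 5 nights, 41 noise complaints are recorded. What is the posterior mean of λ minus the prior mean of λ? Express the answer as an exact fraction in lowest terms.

703/414

Total count 41 over total exposure 5 nights.
By Gamma–Poisson conjugacy, the posterior is Gamma(α + Σx, β + Σt) = Gamma(7 + 41, 18 + 5) = Gamma(48, 23).
Posterior mean = 48/23 = 48/23; prior mean = 7/18 = 7/18. Difference = 48/23 − 7/18 = 703/414.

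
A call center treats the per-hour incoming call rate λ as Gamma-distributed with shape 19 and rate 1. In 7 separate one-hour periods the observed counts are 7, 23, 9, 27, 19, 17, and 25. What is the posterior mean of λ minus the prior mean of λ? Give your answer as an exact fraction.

-3/4

Total count: 7 + 23 + 9 + 27 + 19 + 17 + 25 = 127.
Total exposure: 7 hours.
Conjugate update: add total count to the shape and total exposure to the rate, giving Gamma(146, 8).
Posterior mean = 146/8 = 73/4; prior mean = 19/1 = 19. Difference = 73/4 − 19 = -3/4.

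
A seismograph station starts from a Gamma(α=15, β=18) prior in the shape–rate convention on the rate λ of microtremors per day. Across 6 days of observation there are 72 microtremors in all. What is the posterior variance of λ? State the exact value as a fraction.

Total count 72 over total exposure 6 days.
By Gamma–Poisson conjugacy, the posterior is Gamma(α + Σx, β + Σt) = Gamma(15 + 72, 18 + 6) = Gamma(87, 24).
Posterior variance = α'/β'² = 87/576 = 29/192.

29/192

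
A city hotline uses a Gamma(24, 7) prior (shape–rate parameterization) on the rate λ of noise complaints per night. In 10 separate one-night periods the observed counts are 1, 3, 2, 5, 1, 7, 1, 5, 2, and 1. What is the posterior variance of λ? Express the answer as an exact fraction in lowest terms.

Total count: 1 + 3 + 2 + 5 + 1 + 7 + 1 + 5 + 2 + 1 = 28.
Total exposure: 10 nights.
Conjugate update: add total count to the shape and total exposure to the rate, giving Gamma(52, 17).
Posterior variance = α'/β'² = 52/289.

52/289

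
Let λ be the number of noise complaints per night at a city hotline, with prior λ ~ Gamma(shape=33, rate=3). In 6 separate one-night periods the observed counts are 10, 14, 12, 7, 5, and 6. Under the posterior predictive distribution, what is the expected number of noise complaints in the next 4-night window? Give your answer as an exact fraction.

Total count: 10 + 14 + 12 + 7 + 5 + 6 = 54.
Total exposure: 6 nights.
Gamma(α, β) with Poisson data over total exposure Σt gives posterior Gamma(α+Σx, β+Σt) = Gamma(87, 9).
Predictive mean over a 4-night window = T·E[λ|data] = 4·87/9 = 116/3.

116/3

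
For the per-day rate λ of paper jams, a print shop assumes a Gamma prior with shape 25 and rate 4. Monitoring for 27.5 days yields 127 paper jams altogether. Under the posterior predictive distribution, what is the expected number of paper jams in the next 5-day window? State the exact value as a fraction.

1520/63

Total count 127 over total exposure 27.5 days.
Gamma(α, β) with Poisson data over total exposure Σt gives posterior Gamma(α+Σx, β+Σt) = Gamma(152, 63/2).
Predictive mean over a 5-day window = T·E[λ|data] = 5·152/(63/2) = 1520/63.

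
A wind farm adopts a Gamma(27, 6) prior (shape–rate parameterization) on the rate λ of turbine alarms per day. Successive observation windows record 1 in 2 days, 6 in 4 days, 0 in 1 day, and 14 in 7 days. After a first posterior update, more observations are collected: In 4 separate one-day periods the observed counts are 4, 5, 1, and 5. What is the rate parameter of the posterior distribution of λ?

24

Total count: 1 + 6 + 0 + 14 = 21.
Total exposure: 2 + 4 + 1 + 7 = 14 days.
After the first batch: Gamma(27 + 21, 6 + 14) = Gamma(48, 20).
Total count: 4 + 5 + 1 + 5 = 15.
Total exposure: 4 days.
After the second batch: Gamma(48 + 15, 20 + 4) = Gamma(63, 24).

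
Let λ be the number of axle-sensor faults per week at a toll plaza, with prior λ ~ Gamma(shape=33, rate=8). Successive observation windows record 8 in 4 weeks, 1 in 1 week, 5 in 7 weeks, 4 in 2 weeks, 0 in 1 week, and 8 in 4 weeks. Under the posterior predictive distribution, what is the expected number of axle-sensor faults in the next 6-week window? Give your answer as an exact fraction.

Total count: 8 + 1 + 5 + 4 + 0 + 8 = 26.
Total exposure: 4 + 1 + 7 + 2 + 1 + 4 = 19 weeks.
The Gamma prior is conjugate for the Poisson rate, so λ | data ~ Gamma(33+26, 8+19) = Gamma(59, 27).
Predictive mean over a 6-week window = T·E[λ|data] = 6·59/27 = 118/9.

118/9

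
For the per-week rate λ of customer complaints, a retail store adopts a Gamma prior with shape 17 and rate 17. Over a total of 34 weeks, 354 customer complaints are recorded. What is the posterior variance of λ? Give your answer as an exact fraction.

Total count 354 over total exposure 34 weeks.
The Gamma prior is conjugate for the Poisson rate, so λ | data ~ Gamma(17+354, 17+34) = Gamma(371, 51).
Posterior variance = α'/β'² = 371/2601.

371/2601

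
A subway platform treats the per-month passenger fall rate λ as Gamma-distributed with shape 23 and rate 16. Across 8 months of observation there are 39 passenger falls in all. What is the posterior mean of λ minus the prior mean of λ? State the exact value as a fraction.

Total count 39 over total exposure 8 months.
Gamma(α, β) with Poisson data over total exposure Σt gives posterior Gamma(α+Σx, β+Σt) = Gamma(62, 24).
Posterior mean = 62/24 = 31/12; prior mean = 23/16 = 23/16. Difference = 31/12 − 23/16 = 55/48.

55/48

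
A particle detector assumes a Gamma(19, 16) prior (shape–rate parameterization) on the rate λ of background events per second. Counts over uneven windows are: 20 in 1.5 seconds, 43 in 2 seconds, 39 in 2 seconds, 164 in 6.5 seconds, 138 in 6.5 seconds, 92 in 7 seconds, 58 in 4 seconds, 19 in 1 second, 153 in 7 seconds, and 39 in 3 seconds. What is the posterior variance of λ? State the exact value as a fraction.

Total count: 20 + 43 + 39 + 164 + 138 + 92 + 58 + 19 + 153 + 39 = 765.
Total exposure: 1.5 + 2 + 2 + 6.5 + 6.5 + 7 + 4 + 1 + 7 + 3 = 40.5 seconds.
Posterior: α' = 19 + 765 = 784, β' = 16 + 40.5 = 113/2.
Posterior variance = α'/β'² = 784/(12769/4) = 3136/12769.

3136/12769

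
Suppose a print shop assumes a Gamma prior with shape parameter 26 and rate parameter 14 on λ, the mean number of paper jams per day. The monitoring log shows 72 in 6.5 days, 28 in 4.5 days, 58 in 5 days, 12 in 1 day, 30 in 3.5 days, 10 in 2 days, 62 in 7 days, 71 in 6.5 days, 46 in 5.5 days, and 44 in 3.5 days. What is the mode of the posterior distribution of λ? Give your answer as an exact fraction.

Total count: 72 + 28 + 58 + 12 + 30 + 10 + 62 + 71 + 46 + 44 = 433.
Total exposure: 6.5 + 4.5 + 5 + 1 + 3.5 + 2 + 7 + 6.5 + 5.5 + 3.5 = 45 days.
Posterior: α' = 26 + 433 = 459, β' = 14 + 45 = 59.
Posterior mode = (α'−1)/β' = 458/59.

458/59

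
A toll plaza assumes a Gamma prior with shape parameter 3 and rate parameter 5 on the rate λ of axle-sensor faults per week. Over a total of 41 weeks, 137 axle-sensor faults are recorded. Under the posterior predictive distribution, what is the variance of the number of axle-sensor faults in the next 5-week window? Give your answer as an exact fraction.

8925/529

Total count 137 over total exposure 41 weeks.
By Gamma–Poisson conjugacy, the posterior is Gamma(α + Σx, β + Σt) = Gamma(3 + 137, 5 + 41) = Gamma(140, 46).
The posterior predictive for a window of length T is Negative Binomial with variance T·α'·(β'+T)/β'² = 5·140·51/2116 = 8925/529.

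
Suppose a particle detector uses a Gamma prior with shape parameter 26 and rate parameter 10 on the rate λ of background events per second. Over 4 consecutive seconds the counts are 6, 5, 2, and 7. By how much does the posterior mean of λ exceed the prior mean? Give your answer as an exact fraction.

24/35

Total count: 6 + 5 + 2 + 7 = 20.
Total exposure: 4 seconds.
By Gamma–Poisson conjugacy, the posterior is Gamma(α + Σx, β + Σt) = Gamma(26 + 20, 10 + 4) = Gamma(46, 14).
Posterior mean = 46/14 = 23/7; prior mean = 26/10 = 13/5. Difference = 23/7 − 13/5 = 24/35.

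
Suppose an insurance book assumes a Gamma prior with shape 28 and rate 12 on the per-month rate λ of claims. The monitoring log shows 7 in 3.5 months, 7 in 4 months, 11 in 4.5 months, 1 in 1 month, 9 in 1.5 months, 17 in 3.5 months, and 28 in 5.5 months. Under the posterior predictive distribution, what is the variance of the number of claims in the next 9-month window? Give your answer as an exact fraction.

Total count: 7 + 7 + 11 + 1 + 9 + 17 + 28 = 80.
Total exposure: 3.5 + 4 + 4.5 + 1 + 1.5 + 3.5 + 5.5 = 23.5 months.
Conjugate update: add total count to the shape and total exposure to the rate, giving Gamma(108, 71/2).
The posterior predictive for a window of length T is Negative Binomial with variance T·α'·(β'+T)/β'² = 9·108·(89/2)/(5041/4) = 173016/5041.

173016/5041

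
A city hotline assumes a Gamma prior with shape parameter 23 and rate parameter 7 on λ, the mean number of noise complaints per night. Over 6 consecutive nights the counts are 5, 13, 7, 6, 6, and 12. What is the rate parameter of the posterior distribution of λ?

Total count: 5 + 13 + 7 + 6 + 6 + 12 = 49.
Total exposure: 6 nights.
Posterior: α' = 23 + 49 = 72, β' = 7 + 6 = 13.

13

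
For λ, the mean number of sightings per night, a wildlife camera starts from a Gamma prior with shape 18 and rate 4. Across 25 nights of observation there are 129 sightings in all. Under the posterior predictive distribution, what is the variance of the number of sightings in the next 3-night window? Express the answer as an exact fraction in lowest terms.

Total count 129 over total exposure 25 nights.
Conjugate update: add total count to the shape and total exposure to the rate, giving Gamma(147, 29).
The posterior predictive for a window of length T is Negative Binomial with variance T·α'·(β'+T)/β'² = 3·147·32/841 = 14112/841.

14112/841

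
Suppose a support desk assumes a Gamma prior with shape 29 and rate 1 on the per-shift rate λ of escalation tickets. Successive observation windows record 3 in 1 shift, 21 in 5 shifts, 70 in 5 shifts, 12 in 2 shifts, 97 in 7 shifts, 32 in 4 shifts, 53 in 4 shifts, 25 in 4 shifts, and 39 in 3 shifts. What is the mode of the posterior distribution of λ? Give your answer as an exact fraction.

95/9

Total count: 3 + 21 + 70 + 12 + 97 + 32 + 53 + 25 + 39 = 352.
Total exposure: 1 + 5 + 5 + 2 + 7 + 4 + 4 + 4 + 3 = 35 shifts.
Posterior: α' = 29 + 352 = 381, β' = 1 + 35 = 36.
Posterior mode = (α'−1)/β' = 380/36 = 95/9.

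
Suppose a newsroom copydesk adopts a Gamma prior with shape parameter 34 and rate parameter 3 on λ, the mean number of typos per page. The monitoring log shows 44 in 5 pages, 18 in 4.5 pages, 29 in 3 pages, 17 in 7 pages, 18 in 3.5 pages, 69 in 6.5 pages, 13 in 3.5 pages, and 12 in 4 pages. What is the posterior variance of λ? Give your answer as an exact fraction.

127/800

Total count: 44 + 18 + 29 + 17 + 18 + 69 + 13 + 12 = 220.
Total exposure: 5 + 4.5 + 3 + 7 + 3.5 + 6.5 + 3.5 + 4 = 37 pages.
The Gamma prior is conjugate for the Poisson rate, so λ | data ~ Gamma(34+220, 3+37) = Gamma(254, 40).
Posterior variance = α'/β'² = 254/1600 = 127/800.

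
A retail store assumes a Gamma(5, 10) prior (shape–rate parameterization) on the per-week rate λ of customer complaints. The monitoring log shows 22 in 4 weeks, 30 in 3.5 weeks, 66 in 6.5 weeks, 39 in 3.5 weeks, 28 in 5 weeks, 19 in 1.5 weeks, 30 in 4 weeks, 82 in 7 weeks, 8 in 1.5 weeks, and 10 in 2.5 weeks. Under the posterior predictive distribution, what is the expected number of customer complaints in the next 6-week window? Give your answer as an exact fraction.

Total count: 22 + 30 + 66 + 39 + 28 + 19 + 30 + 82 + 8 + 10 = 334.
Total exposure: 4 + 3.5 + 6.5 + 3.5 + 5 + 1.5 + 4 + 7 + 1.5 + 2.5 = 39 weeks.
By Gamma–Poisson conjugacy, the posterior is Gamma(α + Σx, β + Σt) = Gamma(5 + 334, 10 + 39) = Gamma(339, 49).
Predictive mean over a 6-week window = T·E[λ|data] = 6·339/49 = 2034/49.

2034/49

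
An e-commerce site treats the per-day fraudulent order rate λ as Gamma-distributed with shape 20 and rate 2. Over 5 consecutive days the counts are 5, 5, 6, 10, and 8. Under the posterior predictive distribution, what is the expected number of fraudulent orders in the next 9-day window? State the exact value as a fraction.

Total count: 5 + 5 + 6 + 10 + 8 = 34.
Total exposure: 5 days.
Gamma(α, β) with Poisson data over total exposure Σt gives posterior Gamma(α+Σx, β+Σt) = Gamma(54, 7).
Predictive mean over a 9-day window = T·E[λ|data] = 9·54/7 = 486/7.

486/7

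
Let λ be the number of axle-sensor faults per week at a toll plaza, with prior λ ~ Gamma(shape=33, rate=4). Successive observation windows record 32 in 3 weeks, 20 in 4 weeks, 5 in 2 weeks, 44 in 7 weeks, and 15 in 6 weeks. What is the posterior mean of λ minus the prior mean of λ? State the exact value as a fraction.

Total count: 32 + 20 + 5 + 44 + 15 = 116.
Total exposure: 3 + 4 + 2 + 7 + 6 = 22 weeks.
Posterior: α' = 33 + 116 = 149, β' = 4 + 22 = 26.
Posterior mean = 149/26 = 149/26; prior mean = 33/4 = 33/4. Difference = 149/26 − 33/4 = -131/52.

-131/52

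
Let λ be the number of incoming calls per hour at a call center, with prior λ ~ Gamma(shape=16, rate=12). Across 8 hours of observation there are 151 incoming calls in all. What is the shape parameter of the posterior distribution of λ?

167

Total count 151 over total exposure 8 hours.
Conjugate update: add total count to the shape and total exposure to the rate, giving Gamma(167, 20).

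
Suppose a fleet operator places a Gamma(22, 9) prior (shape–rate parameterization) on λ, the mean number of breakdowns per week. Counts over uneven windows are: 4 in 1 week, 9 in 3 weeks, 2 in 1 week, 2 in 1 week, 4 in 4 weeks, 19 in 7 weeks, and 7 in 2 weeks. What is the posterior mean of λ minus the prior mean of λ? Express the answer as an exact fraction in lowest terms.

5/252

Total count: 4 + 9 + 2 + 2 + 4 + 19 + 7 = 47.
Total exposure: 1 + 3 + 1 + 1 + 4 + 7 + 2 = 19 weeks.
By Gamma–Poisson conjugacy, the posterior is Gamma(α + Σx, β + Σt) = Gamma(22 + 47, 9 + 19) = Gamma(69, 28).
Posterior mean = 69/28 = 69/28; prior mean = 22/9 = 22/9. Difference = 69/28 − 22/9 = 5/252.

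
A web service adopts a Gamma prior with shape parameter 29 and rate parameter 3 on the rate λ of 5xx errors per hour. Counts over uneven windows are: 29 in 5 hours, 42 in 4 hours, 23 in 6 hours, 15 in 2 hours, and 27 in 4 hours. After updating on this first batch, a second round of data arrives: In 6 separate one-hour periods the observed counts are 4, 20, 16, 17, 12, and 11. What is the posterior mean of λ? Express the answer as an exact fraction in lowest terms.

Total count: 29 + 42 + 23 + 15 + 27 = 136.
Total exposure: 5 + 4 + 6 + 2 + 4 = 21 hours.
After the first batch: Gamma(29 + 136, 3 + 21) = Gamma(165, 24).
Total count: 4 + 20 + 16 + 17 + 12 + 11 = 80.
Total exposure: 6 hours.
After the second batch: Gamma(165 + 80, 24 + 6) = Gamma(245, 30).
Posterior mean = α'/β' = 245/30 = 49/6.

49/6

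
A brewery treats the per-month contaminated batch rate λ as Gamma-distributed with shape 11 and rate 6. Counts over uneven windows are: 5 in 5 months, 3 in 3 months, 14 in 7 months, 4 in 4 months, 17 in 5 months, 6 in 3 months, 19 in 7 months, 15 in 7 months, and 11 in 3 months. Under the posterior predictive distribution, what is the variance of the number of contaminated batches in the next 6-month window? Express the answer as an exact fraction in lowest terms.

Total count: 5 + 3 + 14 + 4 + 17 + 6 + 19 + 15 + 11 = 94.
Total exposure: 5 + 3 + 7 + 4 + 5 + 3 + 7 + 7 + 3 = 44 months.
Posterior: α' = 11 + 94 = 105, β' = 6 + 44 = 50.
The posterior predictive for a window of length T is Negative Binomial with variance T·α'·(β'+T)/β'² = 6·105·56/2500 = 1764/125.

1764/125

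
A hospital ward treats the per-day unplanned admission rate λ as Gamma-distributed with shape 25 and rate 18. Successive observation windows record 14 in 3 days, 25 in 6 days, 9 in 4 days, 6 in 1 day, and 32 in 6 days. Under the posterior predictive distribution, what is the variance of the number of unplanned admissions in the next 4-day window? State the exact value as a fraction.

Total count: 14 + 25 + 9 + 6 + 32 = 86.
Total exposure: 3 + 6 + 4 + 1 + 6 = 20 days.
Posterior: α' = 25 + 86 = 111, β' = 18 + 20 = 38.
The posterior predictive for a window of length T is Negative Binomial with variance T·α'·(β'+T)/β'² = 4·111·42/1444 = 4662/361.

4662/361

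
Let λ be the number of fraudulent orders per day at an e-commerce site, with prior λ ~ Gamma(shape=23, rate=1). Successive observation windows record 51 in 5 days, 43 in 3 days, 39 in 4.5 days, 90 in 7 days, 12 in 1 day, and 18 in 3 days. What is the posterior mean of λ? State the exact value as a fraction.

Total count: 51 + 43 + 39 + 90 + 12 + 18 = 253.
Total exposure: 5 + 3 + 4.5 + 7 + 1 + 3 = 23.5 days.
Posterior: α' = 23 + 253 = 276, β' = 1 + 23.5 = 49/2.
Posterior mean = α'/β' = 276/(49/2) = 552/49.

552/49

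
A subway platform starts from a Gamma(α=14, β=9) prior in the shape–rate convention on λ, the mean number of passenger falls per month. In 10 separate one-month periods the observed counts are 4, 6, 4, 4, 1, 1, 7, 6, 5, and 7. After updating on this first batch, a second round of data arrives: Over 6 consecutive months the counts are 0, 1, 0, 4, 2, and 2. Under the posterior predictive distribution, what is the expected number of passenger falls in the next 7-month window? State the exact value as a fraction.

Total count: 4 + 6 + 4 + 4 + 1 + 1 + 7 + 6 + 5 + 7 = 45.
Total exposure: 10 months.
After the first batch: Gamma(14 + 45, 9 + 10) = Gamma(59, 19).
Total count: 0 + 1 + 0 + 4 + 2 + 2 = 9.
Total exposure: 6 months.
After the second batch: Gamma(59 + 9, 19 + 6) = Gamma(68, 25).
Predictive mean over a 7-month window = T·E[λ|data] = 7·68/25 = 476/25.

476/25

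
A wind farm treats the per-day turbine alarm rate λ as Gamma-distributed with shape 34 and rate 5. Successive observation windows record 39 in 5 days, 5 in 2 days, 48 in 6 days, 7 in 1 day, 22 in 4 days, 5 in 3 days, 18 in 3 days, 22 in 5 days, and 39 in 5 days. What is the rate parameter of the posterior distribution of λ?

Total count: 39 + 5 + 48 + 7 + 22 + 5 + 18 + 22 + 39 = 205.
Total exposure: 5 + 2 + 6 + 1 + 4 + 3 + 3 + 5 + 5 = 34 days.
The Gamma prior is conjugate for the Poisson rate, so λ | data ~ Gamma(34+205, 5+34) = Gamma(239, 39).

39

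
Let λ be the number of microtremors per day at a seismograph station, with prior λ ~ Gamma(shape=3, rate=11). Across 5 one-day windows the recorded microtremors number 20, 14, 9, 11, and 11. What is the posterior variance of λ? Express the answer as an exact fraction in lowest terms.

Total count: 20 + 14 + 9 + 11 + 11 = 65.
Total exposure: 5 days.
By Gamma–Poisson conjugacy, the posterior is Gamma(α + Σx, β + Σt) = Gamma(3 + 65, 11 + 5) = Gamma(68, 16).
Posterior variance = α'/β'² = 68/256 = 17/64.

17/64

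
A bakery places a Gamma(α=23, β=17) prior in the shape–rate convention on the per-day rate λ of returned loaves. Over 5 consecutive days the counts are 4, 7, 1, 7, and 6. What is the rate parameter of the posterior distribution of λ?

Total count: 4 + 7 + 1 + 7 + 6 = 25.
Total exposure: 5 days.
Posterior: α' = 23 + 25 = 48, β' = 17 + 5 = 22.

22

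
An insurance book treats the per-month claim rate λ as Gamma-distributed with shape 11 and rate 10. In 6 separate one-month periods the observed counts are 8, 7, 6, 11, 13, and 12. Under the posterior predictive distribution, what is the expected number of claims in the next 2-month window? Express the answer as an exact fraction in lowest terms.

17/2

Total count: 8 + 7 + 6 + 11 + 13 + 12 = 57.
Total exposure: 6 months.
By Gamma–Poisson conjugacy, the posterior is Gamma(α + Σx, β + Σt) = Gamma(11 + 57, 10 + 6) = Gamma(68, 16).
Predictive mean over a 2-month window = T·E[λ|data] = 2·68/16 = 17/2.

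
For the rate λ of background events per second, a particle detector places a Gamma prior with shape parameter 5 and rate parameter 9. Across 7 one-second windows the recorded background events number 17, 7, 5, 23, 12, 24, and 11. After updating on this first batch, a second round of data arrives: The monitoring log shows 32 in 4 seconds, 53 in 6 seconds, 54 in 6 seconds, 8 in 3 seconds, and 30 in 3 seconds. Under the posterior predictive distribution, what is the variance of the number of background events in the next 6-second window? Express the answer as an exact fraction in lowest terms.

Total count: 17 + 7 + 5 + 23 + 12 + 24 + 11 = 99.
Total exposure: 7 seconds.
After the first batch: Gamma(5 + 99, 9 + 7) = Gamma(104, 16).
Total count: 32 + 53 + 54 + 8 + 30 = 177.
Total exposure: 4 + 6 + 6 + 3 + 3 = 22 seconds.
After the second batch: Gamma(104 + 177, 16 + 22) = Gamma(281, 38).
The posterior predictive for a window of length T is Negative Binomial with variance T·α'·(β'+T)/β'² = 6·281·44/1444 = 18546/361.

18546/361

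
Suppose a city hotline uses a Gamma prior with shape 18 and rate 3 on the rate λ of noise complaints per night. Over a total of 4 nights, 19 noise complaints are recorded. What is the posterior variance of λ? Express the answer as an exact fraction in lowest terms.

37/49

Total count 19 over total exposure 4 nights.
Conjugate update: add total count to the shape and total exposure to the rate, giving Gamma(37, 7).
Posterior variance = α'/β'² = 37/49.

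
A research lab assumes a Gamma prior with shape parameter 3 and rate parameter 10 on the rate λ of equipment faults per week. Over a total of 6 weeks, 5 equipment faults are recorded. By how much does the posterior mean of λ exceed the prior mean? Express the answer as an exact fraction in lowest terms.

1/5

Total count 5 over total exposure 6 weeks.
Conjugate update: add total count to the shape and total exposure to the rate, giving Gamma(8, 16).
Posterior mean = 8/16 = 1/2; prior mean = 3/10 = 3/10. Difference = 1/2 − 3/10 = 1/5.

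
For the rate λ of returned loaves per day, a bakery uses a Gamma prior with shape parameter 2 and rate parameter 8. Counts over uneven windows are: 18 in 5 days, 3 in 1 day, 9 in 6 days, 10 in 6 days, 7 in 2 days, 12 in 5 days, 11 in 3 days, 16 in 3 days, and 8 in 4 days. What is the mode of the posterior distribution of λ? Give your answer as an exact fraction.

Total count: 18 + 3 + 9 + 10 + 7 + 12 + 11 + 16 + 8 = 94.
Total exposure: 5 + 1 + 6 + 6 + 2 + 5 + 3 + 3 + 4 = 35 days.
The Gamma prior is conjugate for the Poisson rate, so λ | data ~ Gamma(2+94, 8+35) = Gamma(96, 43).
Posterior mode = (α'−1)/β' = 95/43.

95/43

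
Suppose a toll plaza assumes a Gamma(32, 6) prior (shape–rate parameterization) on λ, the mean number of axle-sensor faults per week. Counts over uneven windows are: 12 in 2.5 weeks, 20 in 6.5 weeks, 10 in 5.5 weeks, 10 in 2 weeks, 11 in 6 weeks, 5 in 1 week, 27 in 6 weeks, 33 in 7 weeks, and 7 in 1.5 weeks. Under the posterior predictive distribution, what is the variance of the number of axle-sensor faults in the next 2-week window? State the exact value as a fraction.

Total count: 12 + 20 + 10 + 10 + 11 + 5 + 27 + 33 + 7 = 135.
Total exposure: 2.5 + 6.5 + 5.5 + 2 + 6 + 1 + 6 + 7 + 1.5 = 38 weeks.
Conjugate update: add total count to the shape and total exposure to the rate, giving Gamma(167, 44).
The posterior predictive for a window of length T is Negative Binomial with variance T·α'·(β'+T)/β'² = 2·167·46/1936 = 3841/484.

3841/484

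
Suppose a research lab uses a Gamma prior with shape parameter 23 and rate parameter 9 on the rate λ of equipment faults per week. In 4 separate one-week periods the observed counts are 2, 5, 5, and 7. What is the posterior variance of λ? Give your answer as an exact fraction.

42/169

Total count: 2 + 5 + 5 + 7 = 19.
Total exposure: 4 weeks.
Posterior: α' = 23 + 19 = 42, β' = 9 + 4 = 13.
Posterior variance = α'/β'² = 42/169.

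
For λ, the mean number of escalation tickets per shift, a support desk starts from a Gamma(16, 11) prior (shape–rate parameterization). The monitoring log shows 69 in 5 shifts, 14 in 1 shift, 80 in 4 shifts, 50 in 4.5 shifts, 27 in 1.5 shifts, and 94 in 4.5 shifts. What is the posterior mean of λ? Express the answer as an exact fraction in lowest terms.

Total count: 69 + 14 + 80 + 50 + 27 + 94 = 334.
Total exposure: 5 + 1 + 4 + 4.5 + 1.5 + 4.5 = 20.5 shifts.
Posterior: α' = 16 + 334 = 350, β' = 11 + 20.5 = 63/2.
Posterior mean = α'/β' = 350/(63/2) = 100/9.

100/9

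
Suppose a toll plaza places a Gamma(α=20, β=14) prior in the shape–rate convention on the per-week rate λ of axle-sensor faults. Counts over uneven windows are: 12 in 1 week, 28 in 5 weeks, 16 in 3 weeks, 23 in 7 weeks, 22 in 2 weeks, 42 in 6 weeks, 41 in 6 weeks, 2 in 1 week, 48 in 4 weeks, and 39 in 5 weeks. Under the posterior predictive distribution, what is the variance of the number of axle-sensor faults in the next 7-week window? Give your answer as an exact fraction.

Total count: 12 + 28 + 16 + 23 + 22 + 42 + 41 + 2 + 48 + 39 = 273.
Total exposure: 1 + 5 + 3 + 7 + 2 + 6 + 6 + 1 + 4 + 5 = 40 weeks.
Conjugate update: add total count to the shape and total exposure to the rate, giving Gamma(293, 54).
The posterior predictive for a window of length T is Negative Binomial with variance T·α'·(β'+T)/β'² = 7·293·61/2916 = 125111/2916.

125111/2916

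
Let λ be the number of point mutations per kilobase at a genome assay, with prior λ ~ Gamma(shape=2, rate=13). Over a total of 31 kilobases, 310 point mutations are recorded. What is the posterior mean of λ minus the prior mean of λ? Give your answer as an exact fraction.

992/143

Total count 310 over total exposure 31 kilobases.
By Gamma–Poisson conjugacy, the posterior is Gamma(α + Σx, β + Σt) = Gamma(2 + 310, 13 + 31) = Gamma(312, 44).
Posterior mean = 312/44 = 78/11; prior mean = 2/13 = 2/13. Difference = 78/11 − 2/13 = 992/143.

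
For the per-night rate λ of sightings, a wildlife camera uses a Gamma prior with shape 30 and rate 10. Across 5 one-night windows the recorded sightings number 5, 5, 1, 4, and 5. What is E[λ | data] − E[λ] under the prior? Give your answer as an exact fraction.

1/3

Total count: 5 + 5 + 1 + 4 + 5 = 20.
Total exposure: 5 nights.
By Gamma–Poisson conjugacy, the posterior is Gamma(α + Σx, β + Σt) = Gamma(30 + 20, 10 + 5) = Gamma(50, 15).
Posterior mean = 50/15 = 10/3; prior mean = 30/10 = 3. Difference = 10/3 − 3 = 1/3.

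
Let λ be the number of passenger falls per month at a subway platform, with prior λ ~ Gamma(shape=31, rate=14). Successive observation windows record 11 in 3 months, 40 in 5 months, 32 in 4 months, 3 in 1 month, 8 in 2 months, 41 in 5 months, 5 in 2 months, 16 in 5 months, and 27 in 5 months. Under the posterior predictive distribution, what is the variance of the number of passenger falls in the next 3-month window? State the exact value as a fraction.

15729/1058

Total count: 11 + 40 + 32 + 3 + 8 + 41 + 5 + 16 + 27 = 183.
Total exposure: 3 + 5 + 4 + 1 + 2 + 5 + 2 + 5 + 5 = 32 months.
Posterior: α' = 31 + 183 = 214, β' = 14 + 32 = 46.
The posterior predictive for a window of length T is Negative Binomial with variance T·α'·(β'+T)/β'² = 3·214·49/2116 = 15729/1058.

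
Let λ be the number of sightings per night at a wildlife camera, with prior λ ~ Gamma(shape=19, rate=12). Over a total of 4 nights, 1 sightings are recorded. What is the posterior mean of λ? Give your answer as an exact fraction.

Total count 1 over total exposure 4 nights.
The Gamma prior is conjugate for the Poisson rate, so λ | data ~ Gamma(19+1, 12+4) = Gamma(20, 16).
Posterior mean = α'/β' = 20/16 = 5/4.

5/4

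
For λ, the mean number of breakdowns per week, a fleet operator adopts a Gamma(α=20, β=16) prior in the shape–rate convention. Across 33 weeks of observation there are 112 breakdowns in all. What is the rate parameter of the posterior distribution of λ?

Total count 112 over total exposure 33 weeks.
By Gamma–Poisson conjugacy, the posterior is Gamma(α + Σx, β + Σt) = Gamma(20 + 112, 16 + 33) = Gamma(132, 49).

49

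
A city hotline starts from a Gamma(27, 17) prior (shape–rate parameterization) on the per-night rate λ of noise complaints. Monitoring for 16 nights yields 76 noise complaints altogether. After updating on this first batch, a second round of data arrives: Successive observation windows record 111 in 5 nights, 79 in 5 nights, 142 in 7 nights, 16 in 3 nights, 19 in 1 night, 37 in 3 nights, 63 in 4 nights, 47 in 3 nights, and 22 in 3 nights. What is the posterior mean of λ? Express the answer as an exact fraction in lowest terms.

Total count 76 over total exposure 16 nights.
After the first batch: Gamma(27 + 76, 17 + 16) = Gamma(103, 33).
Total count: 111 + 79 + 142 + 16 + 19 + 37 + 63 + 47 + 22 = 536.
Total exposure: 5 + 5 + 7 + 3 + 1 + 3 + 4 + 3 + 3 = 34 nights.
After the second batch: Gamma(103 + 536, 33 + 34) = Gamma(639, 67).
Posterior mean = α'/β' = 639/67.

639/67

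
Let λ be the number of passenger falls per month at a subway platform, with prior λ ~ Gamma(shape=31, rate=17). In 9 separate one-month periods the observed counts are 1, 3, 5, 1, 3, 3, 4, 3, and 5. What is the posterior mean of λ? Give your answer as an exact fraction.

Total count: 1 + 3 + 5 + 1 + 3 + 3 + 4 + 3 + 5 = 28.
Total exposure: 9 months.
The Gamma prior is conjugate for the Poisson rate, so λ | data ~ Gamma(31+28, 17+9) = Gamma(59, 26).
Posterior mean = α'/β' = 59/26.

59/26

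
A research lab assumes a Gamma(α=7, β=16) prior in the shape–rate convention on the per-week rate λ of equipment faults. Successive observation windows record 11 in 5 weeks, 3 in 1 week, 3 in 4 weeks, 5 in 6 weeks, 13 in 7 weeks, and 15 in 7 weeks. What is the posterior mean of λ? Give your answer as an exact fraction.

Total count: 11 + 3 + 3 + 5 + 13 + 15 = 50.
Total exposure: 5 + 1 + 4 + 6 + 7 + 7 = 30 weeks.
By Gamma–Poisson conjugacy, the posterior is Gamma(α + Σx, β + Σt) = Gamma(7 + 50, 16 + 30) = Gamma(57, 46).
Posterior mean = α'/β' = 57/46.

57/46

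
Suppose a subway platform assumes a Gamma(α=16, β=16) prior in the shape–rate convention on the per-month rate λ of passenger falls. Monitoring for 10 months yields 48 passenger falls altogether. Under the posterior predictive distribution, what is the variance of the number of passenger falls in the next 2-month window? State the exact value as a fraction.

Total count 48 over total exposure 10 months.
Conjugate update: add total count to the shape and total exposure to the rate, giving Gamma(64, 26).
The posterior predictive for a window of length T is Negative Binomial with variance T·α'·(β'+T)/β'² = 2·64·28/676 = 896/169.

896/169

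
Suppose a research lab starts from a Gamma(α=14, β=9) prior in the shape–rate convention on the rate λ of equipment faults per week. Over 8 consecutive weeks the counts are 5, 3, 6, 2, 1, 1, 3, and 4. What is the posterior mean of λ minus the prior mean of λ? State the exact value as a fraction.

Total count: 5 + 3 + 6 + 2 + 1 + 1 + 3 + 4 = 25.
Total exposure: 8 weeks.
The Gamma prior is conjugate for the Poisson rate, so λ | data ~ Gamma(14+25, 9+8) = Gamma(39, 17).
Posterior mean = 39/17 = 39/17; prior mean = 14/9 = 14/9. Difference = 39/17 − 14/9 = 113/153.

113/153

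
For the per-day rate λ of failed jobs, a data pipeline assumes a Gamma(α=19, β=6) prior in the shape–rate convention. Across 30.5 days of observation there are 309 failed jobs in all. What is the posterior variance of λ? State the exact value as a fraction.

Total count 309 over total exposure 30.5 days.
Gamma(α, β) with Poisson data over total exposure Σt gives posterior Gamma(α+Σx, β+Σt) = Gamma(328, 73/2).
Posterior variance = α'/β'² = 328/(5329/4) = 1312/5329.

1312/5329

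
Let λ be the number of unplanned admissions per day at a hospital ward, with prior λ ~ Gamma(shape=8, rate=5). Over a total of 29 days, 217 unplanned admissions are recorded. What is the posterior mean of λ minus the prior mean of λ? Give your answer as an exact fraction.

Total count 217 over total exposure 29 days.
By Gamma–Poisson conjugacy, the posterior is Gamma(α + Σx, β + Σt) = Gamma(8 + 217, 5 + 29) = Gamma(225, 34).
Posterior mean = 225/34 = 225/34; prior mean = 8/5 = 8/5. Difference = 225/34 − 8/5 = 853/170.

853/170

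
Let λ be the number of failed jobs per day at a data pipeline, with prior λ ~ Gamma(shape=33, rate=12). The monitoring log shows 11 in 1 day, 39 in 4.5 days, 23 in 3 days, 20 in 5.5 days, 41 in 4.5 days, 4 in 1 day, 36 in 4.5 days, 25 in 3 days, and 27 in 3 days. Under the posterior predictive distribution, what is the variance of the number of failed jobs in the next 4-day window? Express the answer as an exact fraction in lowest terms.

Total count: 11 + 39 + 23 + 20 + 41 + 4 + 36 + 25 + 27 = 226.
Total exposure: 1 + 4.5 + 3 + 5.5 + 4.5 + 1 + 4.5 + 3 + 3 = 30 days.
By Gamma–Poisson conjugacy, the posterior is Gamma(α + Σx, β + Σt) = Gamma(33 + 226, 12 + 30) = Gamma(259, 42).
The posterior predictive for a window of length T is Negative Binomial with variance T·α'·(β'+T)/β'² = 4·259·46/1764 = 1702/63.

1702/63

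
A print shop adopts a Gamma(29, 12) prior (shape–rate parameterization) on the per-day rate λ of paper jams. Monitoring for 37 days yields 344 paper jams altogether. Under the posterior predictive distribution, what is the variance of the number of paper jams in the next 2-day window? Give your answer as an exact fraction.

Total count 344 over total exposure 37 days.
By Gamma–Poisson conjugacy, the posterior is Gamma(α + Σx, β + Σt) = Gamma(29 + 344, 12 + 37) = Gamma(373, 49).
The posterior predictive for a window of length T is Negative Binomial with variance T·α'·(β'+T)/β'² = 2·373·51/2401 = 38046/2401.

38046/2401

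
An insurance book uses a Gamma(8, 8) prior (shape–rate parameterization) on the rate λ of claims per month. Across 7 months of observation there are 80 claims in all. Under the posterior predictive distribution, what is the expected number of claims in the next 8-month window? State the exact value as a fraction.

704/15

Total count 80 over total exposure 7 months.
Conjugate update: add total count to the shape and total exposure to the rate, giving Gamma(88, 15).
Predictive mean over an 8-month window = T·E[λ|data] = 8·88/15 = 704/15.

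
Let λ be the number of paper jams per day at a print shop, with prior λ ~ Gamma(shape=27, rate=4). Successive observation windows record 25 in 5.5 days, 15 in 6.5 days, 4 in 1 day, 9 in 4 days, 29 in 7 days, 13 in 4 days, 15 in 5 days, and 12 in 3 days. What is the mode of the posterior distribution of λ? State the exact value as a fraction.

Total count: 25 + 15 + 4 + 9 + 29 + 13 + 15 + 12 = 122.
Total exposure: 5.5 + 6.5 + 1 + 4 + 7 + 4 + 5 + 3 = 36 days.
Gamma(α, β) with Poisson data over total exposure Σt gives posterior Gamma(α+Σx, β+Σt) = Gamma(149, 40).
Posterior mode = (α'−1)/β' = 148/40 = 37/10.

37/10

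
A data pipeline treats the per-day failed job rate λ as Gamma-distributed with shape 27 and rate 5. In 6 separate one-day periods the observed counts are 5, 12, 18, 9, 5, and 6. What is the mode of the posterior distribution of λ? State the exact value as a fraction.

81/11

Total count: 5 + 12 + 18 + 9 + 5 + 6 = 55.
Total exposure: 6 days.
By Gamma–Poisson conjugacy, the posterior is Gamma(α + Σx, β + Σt) = Gamma(27 + 55, 5 + 6) = Gamma(82, 11).
Posterior mode = (α'−1)/β' = 81/11.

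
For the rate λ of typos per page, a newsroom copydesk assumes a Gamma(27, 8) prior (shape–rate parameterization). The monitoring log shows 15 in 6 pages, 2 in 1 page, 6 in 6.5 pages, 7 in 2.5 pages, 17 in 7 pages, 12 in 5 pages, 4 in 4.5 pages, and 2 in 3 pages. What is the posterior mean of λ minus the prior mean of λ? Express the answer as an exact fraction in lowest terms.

-877/696

Total count: 15 + 2 + 6 + 7 + 17 + 12 + 4 + 2 = 65.
Total exposure: 6 + 1 + 6.5 + 2.5 + 7 + 5 + 4.5 + 3 = 35.5 pages.
Conjugate update: add total count to the shape and total exposure to the rate, giving Gamma(92, 87/2).
Posterior mean = 92/(87/2) = 184/87; prior mean = 27/8 = 27/8. Difference = 184/87 − 27/8 = -877/696.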